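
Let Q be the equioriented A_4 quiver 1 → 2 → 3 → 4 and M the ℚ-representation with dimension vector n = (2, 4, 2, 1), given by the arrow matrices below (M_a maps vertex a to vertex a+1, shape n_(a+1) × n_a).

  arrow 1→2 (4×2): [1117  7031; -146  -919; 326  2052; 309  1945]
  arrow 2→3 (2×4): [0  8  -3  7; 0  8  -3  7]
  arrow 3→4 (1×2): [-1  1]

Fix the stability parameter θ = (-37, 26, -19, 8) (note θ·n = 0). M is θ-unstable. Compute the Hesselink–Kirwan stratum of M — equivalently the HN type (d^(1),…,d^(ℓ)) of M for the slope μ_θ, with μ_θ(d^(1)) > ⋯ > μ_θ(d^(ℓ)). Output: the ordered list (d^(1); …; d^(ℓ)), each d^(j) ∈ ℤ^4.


Via rank(M_{q-1}∘⋯∘M_p): M ≅ I[1,2], I[1,3], I[2,2]^2, I[3,4].
μ_θ-semistable layers: μ^(1)=26; μ^(2)=8; μ^(3)=7/2; μ^(4)=-19; μ^(5)=-37

((0, 3, 0, 0); (0, 0, 0, 1); (0, 1, 1, 0); (0, 0, 1, 0); (2, 0, 0, 0))


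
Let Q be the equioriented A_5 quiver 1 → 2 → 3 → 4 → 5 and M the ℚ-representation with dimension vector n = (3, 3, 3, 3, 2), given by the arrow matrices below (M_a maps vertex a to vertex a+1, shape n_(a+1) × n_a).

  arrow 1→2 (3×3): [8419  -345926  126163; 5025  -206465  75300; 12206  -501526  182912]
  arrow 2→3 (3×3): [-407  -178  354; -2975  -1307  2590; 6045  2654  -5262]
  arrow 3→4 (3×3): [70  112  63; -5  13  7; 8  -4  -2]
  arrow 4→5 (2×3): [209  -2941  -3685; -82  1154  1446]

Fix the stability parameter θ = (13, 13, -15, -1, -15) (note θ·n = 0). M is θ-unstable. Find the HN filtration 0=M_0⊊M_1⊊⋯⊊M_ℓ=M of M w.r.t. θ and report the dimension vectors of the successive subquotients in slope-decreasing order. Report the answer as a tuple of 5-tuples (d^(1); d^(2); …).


Via rank(M_{q-1}∘⋯∘M_p): M ≅ I[1,1], I[1,4], I[1,5], I[2,3], I[4,5].
μ_θ-semistable layers: μ^(1)=13; μ^(2)=5/2; μ^(3)=-1; μ^(4)=-8

((1, 0, 0, 0, 0); (1, 1, 1, 1, 0); (1, 2, 2, 1, 1); (0, 0, 0, 1, 1))


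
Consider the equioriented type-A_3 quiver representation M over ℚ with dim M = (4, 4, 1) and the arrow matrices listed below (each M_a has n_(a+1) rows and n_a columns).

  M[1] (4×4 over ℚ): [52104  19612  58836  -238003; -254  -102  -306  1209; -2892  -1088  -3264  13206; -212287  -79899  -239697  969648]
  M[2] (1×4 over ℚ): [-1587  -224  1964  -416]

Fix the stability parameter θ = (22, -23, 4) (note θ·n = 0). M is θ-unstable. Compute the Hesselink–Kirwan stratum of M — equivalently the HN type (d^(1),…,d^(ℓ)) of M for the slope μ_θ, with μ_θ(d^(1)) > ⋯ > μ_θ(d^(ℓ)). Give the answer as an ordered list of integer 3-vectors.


Barcode: M ≅ I[1,1], I[1,2]^2, I[1,3], I[2,2]. HN layers by μ_θ (4 steps, strictly decreasing):
  μ^(1)=22; μ^(2)=4; μ^(3)=-1/2; μ^(4)=-23

((1, 0, 0); (0, 0, 1); (3, 3, 0); (0, 1, 0))


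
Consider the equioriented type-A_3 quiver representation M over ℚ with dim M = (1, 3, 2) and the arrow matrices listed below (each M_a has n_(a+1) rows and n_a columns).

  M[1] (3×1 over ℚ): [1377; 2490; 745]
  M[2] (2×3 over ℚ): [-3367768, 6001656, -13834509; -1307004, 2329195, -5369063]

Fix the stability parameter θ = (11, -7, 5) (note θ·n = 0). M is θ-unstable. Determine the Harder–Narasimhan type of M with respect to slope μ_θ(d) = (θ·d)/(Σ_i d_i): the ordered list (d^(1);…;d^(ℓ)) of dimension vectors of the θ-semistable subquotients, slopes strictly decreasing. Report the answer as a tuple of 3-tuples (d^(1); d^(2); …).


Via rank(M_{q-1}∘⋯∘M_p): M ≅ I[1,3], I[2,2], I[2,3].
μ_θ-semistable layers: μ^(1)=5; μ^(2)=2; μ^(3)=-7

((0, 0, 2); (1, 1, 0); (0, 2, 0))


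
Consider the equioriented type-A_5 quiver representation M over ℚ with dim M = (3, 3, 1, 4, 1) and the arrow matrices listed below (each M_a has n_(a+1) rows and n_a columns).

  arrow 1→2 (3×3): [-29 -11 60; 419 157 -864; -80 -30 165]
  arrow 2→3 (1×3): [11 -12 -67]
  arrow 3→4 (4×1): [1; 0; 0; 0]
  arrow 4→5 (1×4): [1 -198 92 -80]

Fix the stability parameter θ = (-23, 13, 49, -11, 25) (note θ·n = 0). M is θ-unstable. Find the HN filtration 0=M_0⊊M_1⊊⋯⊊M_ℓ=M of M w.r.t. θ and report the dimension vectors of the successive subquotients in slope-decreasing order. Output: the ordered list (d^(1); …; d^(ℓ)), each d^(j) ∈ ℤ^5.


Via rank(M_{q-1}∘⋯∘M_p): M ≅ I[1,1], I[1,2], I[1,5], I[2,2], I[4,4]^3.
μ_θ-semistable layers: μ^(1)=25; μ^(2)=19; μ^(3)=13; μ^(4)=-11; μ^(5)=-23

((0, 0, 0, 0, 1); (0, 0, 1, 1, 0); (0, 3, 0, 0, 0); (0, 0, 0, 3, 0); (3, 0, 0, 0, 0))


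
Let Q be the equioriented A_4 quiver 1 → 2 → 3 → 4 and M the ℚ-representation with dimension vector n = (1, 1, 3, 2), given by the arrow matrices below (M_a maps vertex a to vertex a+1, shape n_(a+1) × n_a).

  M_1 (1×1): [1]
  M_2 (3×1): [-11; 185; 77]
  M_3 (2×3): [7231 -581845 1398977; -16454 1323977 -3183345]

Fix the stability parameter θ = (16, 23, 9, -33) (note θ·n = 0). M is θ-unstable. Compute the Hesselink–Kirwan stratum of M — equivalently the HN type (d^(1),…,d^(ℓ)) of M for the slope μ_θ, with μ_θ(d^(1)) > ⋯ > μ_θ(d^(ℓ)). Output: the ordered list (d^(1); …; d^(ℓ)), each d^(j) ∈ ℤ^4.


Barcode: M ≅ I[1,4], I[3,3], I[3,4]. HN layers by μ_θ (3 steps, strictly decreasing):
  μ^(1)=9; μ^(2)=15/4; μ^(3)=-12

((0, 0, 1, 0); (1, 1, 1, 1); (0, 0, 1, 1))


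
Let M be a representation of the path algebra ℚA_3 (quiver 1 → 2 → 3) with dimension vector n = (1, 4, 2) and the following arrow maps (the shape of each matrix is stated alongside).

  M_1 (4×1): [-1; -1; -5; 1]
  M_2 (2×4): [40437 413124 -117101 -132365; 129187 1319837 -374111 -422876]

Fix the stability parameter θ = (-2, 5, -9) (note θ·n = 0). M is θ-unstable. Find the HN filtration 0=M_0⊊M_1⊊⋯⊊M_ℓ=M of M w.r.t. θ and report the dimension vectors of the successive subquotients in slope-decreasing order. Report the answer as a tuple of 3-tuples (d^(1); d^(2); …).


Interval decomposition of M: I[1,3], I[2,2]^2, I[2,3].
HN type (ℓ=2): μ^(1)=5; μ^(2)=-2

((0, 2, 0); (1, 2, 2))


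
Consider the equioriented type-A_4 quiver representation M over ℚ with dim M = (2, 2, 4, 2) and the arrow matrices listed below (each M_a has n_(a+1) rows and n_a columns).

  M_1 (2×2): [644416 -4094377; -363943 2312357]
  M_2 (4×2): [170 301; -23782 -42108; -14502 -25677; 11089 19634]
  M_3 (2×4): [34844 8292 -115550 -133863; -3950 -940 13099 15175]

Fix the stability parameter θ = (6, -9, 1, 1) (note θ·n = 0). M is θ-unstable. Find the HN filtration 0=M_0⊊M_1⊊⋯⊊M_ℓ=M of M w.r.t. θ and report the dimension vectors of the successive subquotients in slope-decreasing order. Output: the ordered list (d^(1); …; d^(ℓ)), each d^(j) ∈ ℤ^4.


Interval decomposition of M: I[1,4]^2, I[3,3]^2.
HN type (ℓ=2): μ^(1)=1; μ^(2)=-3/2

((0, 0, 4, 2); (2, 2, 0, 0))


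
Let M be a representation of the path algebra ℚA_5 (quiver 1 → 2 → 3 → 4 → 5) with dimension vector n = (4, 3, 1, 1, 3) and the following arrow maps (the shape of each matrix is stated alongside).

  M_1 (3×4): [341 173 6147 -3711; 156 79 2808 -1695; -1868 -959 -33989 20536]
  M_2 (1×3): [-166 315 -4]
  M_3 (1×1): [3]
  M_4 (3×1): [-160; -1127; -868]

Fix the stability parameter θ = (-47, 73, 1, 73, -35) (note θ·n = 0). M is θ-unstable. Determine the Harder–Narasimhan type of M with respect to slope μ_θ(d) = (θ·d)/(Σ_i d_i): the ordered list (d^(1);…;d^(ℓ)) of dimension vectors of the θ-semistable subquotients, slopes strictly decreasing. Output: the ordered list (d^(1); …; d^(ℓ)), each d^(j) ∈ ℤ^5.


Interval decomposition of M: I[1,1], I[1,2]^2, I[1,5], I[5,5]^2.
HN type (ℓ=4): μ^(1)=73; μ^(2)=28; μ^(3)=-35; μ^(4)=-47

((0, 2, 0, 0, 0); (0, 1, 1, 1, 1); (0, 0, 0, 0, 2); (4, 0, 0, 0, 0))


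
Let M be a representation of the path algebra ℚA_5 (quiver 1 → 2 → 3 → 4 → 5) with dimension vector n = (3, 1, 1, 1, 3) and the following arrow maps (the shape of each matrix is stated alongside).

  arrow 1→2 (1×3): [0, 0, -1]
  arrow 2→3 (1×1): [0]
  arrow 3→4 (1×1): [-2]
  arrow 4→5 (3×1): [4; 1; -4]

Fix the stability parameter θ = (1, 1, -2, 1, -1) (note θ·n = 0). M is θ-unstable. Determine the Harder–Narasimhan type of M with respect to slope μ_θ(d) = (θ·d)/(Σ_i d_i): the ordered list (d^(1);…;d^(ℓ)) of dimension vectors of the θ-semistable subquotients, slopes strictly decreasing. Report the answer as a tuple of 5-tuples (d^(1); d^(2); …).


Interval decomposition of M: I[1,1]^2, I[1,2], I[3,5], I[5,5]^2.
HN type (ℓ=4): μ^(1)=1; μ^(2)=0; μ^(3)=-1; μ^(4)=-2

((3, 1, 0, 0, 0); (0, 0, 0, 1, 1); (0, 0, 0, 0, 2); (0, 0, 1, 0, 0))


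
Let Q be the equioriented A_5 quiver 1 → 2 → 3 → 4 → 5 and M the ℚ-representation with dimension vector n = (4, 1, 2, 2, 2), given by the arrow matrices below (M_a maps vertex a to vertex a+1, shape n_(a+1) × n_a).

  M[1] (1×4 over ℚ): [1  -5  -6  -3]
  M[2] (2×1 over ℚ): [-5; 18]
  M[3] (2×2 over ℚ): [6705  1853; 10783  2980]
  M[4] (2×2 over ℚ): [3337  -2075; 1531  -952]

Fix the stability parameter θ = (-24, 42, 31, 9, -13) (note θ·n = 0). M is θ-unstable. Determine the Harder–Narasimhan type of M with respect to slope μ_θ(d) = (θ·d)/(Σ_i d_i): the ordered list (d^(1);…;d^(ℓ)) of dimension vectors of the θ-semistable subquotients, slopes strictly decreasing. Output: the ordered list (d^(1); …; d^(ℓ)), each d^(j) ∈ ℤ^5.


Interval decomposition of M: I[1,1]^3, I[1,5], I[3,5].
HN type (ℓ=3): μ^(1)=69/4; μ^(2)=9; μ^(3)=-24

((0, 1, 1, 1, 1); (0, 0, 1, 1, 1); (4, 0, 0, 0, 0))


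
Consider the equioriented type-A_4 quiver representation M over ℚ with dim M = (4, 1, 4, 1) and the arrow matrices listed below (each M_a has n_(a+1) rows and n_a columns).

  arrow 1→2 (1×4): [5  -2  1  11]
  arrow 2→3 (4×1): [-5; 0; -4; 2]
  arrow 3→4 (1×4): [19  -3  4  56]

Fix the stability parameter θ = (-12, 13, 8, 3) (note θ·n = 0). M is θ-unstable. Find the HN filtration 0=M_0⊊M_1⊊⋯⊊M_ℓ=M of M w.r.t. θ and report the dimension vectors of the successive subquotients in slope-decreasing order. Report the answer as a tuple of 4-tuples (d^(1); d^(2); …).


Barcode: M ≅ I[1,1]^3, I[1,4], I[3,3]^3. HN layers by μ_θ (2 steps, strictly decreasing):
  μ^(1)=8; μ^(2)=-12

((0, 1, 4, 1); (4, 0, 0, 0))


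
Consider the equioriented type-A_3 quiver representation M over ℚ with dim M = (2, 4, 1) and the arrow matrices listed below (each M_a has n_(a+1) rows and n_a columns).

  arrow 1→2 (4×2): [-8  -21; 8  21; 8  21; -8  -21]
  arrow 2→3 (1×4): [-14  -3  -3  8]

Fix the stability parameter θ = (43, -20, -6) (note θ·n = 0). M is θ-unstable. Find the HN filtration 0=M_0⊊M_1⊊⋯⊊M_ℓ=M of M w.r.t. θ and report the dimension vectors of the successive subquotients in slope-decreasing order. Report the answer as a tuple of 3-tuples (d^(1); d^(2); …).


Interval decomposition of M: I[1,1], I[1,2], I[2,2]^2, I[2,3].
HN type (ℓ=4): μ^(1)=43; μ^(2)=23/2; μ^(3)=-6; μ^(4)=-20

((1, 0, 0); (1, 1, 0); (0, 0, 1); (0, 3, 0))


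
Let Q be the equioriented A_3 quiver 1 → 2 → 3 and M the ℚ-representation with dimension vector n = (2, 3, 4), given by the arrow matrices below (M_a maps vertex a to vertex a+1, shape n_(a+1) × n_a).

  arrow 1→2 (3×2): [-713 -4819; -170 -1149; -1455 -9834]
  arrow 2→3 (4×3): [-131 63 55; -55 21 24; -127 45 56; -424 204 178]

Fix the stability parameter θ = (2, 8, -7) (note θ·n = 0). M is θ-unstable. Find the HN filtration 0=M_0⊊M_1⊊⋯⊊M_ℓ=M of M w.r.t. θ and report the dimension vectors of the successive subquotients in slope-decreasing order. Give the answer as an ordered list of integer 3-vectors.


Via rank(M_{q-1}∘⋯∘M_p): M ≅ I[1,2], I[1,3], I[2,3], I[3,3]^2.
μ_θ-semistable layers: μ^(1)=8; μ^(2)=2; μ^(3)=1; μ^(4)=1/2; μ^(5)=-7

((0, 1, 0); (1, 0, 0); (1, 1, 1); (0, 1, 1); (0, 0, 2))


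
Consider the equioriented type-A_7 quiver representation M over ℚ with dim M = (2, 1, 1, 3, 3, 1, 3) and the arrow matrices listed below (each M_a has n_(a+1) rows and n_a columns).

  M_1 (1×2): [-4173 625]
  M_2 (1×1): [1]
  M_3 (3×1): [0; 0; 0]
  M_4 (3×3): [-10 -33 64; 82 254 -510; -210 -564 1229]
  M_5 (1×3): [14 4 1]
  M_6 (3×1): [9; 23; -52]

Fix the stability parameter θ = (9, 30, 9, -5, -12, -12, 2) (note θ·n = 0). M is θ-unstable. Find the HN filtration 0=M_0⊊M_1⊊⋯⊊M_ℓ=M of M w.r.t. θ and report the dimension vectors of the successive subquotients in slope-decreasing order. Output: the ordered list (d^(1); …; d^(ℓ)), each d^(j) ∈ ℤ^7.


Via rank(M_{q-1}∘⋯∘M_p): M ≅ I[1,1], I[1,3], I[4,5]^2, I[4,7], I[7,7]^2.
μ_θ-semistable layers: μ^(1)=39/2; μ^(2)=9; μ^(3)=2; μ^(4)=-17/2; μ^(5)=-29/3

((0, 1, 1, 0, 0, 0, 0); (2, 0, 0, 0, 0, 0, 0); (0, 0, 0, 0, 0, 0, 3); (0, 0, 0, 2, 2, 0, 0); (0, 0, 0, 1, 1, 1, 0))


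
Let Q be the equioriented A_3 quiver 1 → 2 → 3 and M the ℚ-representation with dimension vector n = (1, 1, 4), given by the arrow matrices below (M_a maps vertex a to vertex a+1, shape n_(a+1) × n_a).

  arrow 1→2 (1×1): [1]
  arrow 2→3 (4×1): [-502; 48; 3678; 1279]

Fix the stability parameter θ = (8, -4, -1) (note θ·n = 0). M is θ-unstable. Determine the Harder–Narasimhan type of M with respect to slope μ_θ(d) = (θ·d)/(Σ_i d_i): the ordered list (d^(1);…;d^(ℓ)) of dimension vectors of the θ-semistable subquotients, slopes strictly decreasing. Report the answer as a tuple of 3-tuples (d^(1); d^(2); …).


Interval decomposition of M: I[1,3], I[3,3]^3.
HN type (ℓ=2): μ^(1)=1; μ^(2)=-1

((1, 1, 1); (0, 0, 3))


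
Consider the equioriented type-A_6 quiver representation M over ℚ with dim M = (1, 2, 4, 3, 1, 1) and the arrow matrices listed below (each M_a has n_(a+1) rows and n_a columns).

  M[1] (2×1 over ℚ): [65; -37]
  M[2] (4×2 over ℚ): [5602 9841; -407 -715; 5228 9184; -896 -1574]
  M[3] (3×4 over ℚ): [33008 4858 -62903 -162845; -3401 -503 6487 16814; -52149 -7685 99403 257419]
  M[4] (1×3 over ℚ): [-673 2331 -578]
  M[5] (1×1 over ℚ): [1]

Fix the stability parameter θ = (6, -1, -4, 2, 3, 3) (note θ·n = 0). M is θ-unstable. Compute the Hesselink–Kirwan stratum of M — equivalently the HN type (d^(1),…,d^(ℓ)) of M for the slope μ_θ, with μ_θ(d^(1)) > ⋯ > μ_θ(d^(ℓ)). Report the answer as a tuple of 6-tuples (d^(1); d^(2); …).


Interval decomposition of M: I[1,6], I[2,3], I[3,4]^2.
HN type (ℓ=5): μ^(1)=3; μ^(2)=2; μ^(3)=1/3; μ^(4)=-5/2; μ^(5)=-4

((0, 0, 0, 0, 1, 1); (0, 0, 0, 3, 0, 0); (1, 1, 1, 0, 0, 0); (0, 1, 1, 0, 0, 0); (0, 0, 2, 0, 0, 0))


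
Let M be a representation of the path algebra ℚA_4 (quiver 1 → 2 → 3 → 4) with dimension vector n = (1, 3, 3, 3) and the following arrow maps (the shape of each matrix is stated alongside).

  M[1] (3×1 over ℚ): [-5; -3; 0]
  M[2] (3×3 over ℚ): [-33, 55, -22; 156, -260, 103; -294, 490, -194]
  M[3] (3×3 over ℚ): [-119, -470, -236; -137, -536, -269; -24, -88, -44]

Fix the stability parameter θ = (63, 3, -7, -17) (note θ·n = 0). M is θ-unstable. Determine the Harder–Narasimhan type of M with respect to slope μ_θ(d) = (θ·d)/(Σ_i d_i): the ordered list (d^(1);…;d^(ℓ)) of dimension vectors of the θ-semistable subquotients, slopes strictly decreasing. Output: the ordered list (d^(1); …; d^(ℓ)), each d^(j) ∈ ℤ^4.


Via rank(M_{q-1}∘⋯∘M_p): M ≅ I[1,2], I[2,3], I[2,4], I[3,4], I[4,4].
μ_θ-semistable layers: μ^(1)=33; μ^(2)=-2; μ^(3)=-7; μ^(4)=-12; μ^(5)=-17

((1, 1, 0, 0); (0, 1, 1, 0); (0, 1, 1, 1); (0, 0, 1, 1); (0, 0, 0, 1))


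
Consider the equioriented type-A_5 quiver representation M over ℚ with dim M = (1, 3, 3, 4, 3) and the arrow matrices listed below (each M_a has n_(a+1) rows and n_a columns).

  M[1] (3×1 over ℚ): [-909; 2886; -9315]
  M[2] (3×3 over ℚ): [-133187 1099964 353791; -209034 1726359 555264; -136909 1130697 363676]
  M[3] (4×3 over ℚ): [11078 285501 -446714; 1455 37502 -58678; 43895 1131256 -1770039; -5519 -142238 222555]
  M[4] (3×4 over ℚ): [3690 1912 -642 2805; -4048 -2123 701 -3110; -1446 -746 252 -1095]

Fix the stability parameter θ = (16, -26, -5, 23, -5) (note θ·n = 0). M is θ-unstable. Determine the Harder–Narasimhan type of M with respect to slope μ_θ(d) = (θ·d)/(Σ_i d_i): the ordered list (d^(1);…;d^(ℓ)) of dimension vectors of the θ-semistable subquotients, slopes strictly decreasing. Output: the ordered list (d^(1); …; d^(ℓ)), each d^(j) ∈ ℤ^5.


Barcode: M ≅ I[1,5], I[2,4], I[2,5], I[4,4], I[5,5]. HN layers by μ_θ (4 steps, strictly decreasing):
  μ^(1)=23; μ^(2)=9; μ^(3)=-5; μ^(4)=-26

((0, 0, 0, 2, 0); (0, 0, 0, 2, 2); (1, 1, 3, 0, 1); (0, 2, 0, 0, 0))


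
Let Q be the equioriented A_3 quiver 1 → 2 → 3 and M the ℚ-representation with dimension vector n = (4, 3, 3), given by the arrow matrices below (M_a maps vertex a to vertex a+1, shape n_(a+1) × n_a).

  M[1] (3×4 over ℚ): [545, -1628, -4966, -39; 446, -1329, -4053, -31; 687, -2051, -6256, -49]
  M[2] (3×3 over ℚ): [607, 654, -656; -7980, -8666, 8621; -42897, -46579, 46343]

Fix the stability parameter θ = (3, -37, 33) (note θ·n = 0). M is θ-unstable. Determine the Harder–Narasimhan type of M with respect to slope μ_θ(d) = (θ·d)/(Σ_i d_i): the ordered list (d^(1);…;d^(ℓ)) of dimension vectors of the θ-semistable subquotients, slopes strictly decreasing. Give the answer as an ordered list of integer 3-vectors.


Via rank(M_{q-1}∘⋯∘M_p): M ≅ I[1,1], I[1,3]^3.
μ_θ-semistable layers: μ^(1)=33; μ^(2)=3; μ^(3)=-17

((0, 0, 3); (1, 0, 0); (3, 3, 0))


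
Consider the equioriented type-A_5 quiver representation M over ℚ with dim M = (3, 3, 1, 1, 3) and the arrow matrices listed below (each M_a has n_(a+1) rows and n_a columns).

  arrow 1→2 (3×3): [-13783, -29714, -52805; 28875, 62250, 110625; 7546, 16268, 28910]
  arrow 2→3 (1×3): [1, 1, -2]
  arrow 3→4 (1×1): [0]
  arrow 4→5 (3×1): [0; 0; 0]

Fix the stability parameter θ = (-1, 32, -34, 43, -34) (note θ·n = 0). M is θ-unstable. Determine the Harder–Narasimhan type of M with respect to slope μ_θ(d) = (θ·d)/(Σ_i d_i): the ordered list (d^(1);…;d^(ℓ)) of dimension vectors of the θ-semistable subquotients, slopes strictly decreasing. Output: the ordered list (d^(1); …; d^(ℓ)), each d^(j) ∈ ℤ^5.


Barcode: M ≅ I[1,1]^2, I[1,2], I[2,2], I[2,3], I[4,4], I[5,5]^3. HN layers by μ_θ (4 steps, strictly decreasing):
  μ^(1)=43; μ^(2)=32; μ^(3)=-1; μ^(4)=-34

((0, 0, 0, 1, 0); (0, 2, 0, 0, 0); (3, 1, 1, 0, 0); (0, 0, 0, 0, 3))


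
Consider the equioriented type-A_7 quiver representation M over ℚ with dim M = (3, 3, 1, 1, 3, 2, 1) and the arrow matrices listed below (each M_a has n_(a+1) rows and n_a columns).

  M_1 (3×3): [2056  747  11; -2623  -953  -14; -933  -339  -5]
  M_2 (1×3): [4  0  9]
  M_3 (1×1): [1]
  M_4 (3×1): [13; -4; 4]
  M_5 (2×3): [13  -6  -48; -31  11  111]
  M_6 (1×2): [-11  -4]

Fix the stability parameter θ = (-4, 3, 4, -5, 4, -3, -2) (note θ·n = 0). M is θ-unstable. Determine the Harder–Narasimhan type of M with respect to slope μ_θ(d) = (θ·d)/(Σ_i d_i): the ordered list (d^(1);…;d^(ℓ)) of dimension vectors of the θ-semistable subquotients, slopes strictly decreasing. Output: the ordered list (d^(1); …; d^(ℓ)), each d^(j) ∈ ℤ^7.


Interval decomposition of M: I[1,2]^2, I[1,7], I[5,5], I[5,6].
HN type (ℓ=5): μ^(1)=4; μ^(2)=3; μ^(3)=1/2; μ^(4)=1/6; μ^(5)=-4

((0, 0, 0, 0, 1, 0, 0); (0, 2, 0, 0, 0, 0, 0); (0, 0, 0, 0, 1, 1, 0); (0, 1, 1, 1, 1, 1, 1); (3, 0, 0, 0, 0, 0, 0))


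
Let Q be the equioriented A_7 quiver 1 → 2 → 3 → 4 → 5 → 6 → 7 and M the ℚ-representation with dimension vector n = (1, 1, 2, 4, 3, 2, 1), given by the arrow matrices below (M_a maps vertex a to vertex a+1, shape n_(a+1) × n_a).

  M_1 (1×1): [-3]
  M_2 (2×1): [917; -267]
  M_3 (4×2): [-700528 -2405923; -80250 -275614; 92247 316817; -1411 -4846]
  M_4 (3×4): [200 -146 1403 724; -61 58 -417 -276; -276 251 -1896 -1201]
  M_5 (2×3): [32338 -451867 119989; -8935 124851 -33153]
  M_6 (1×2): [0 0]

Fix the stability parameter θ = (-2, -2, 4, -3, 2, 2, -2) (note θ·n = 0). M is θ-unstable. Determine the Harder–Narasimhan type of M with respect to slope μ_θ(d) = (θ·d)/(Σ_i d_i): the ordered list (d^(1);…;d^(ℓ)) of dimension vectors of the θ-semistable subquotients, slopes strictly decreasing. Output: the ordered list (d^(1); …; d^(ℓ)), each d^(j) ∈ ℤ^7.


Via rank(M_{q-1}∘⋯∘M_p): M ≅ I[1,5], I[3,6], I[4,4], I[4,6], I[7,7].
μ_θ-semistable layers: μ^(1)=2; μ^(2)=1/2; μ^(3)=-2; μ^(4)=-3

((0, 0, 0, 0, 3, 2, 0); (0, 0, 2, 2, 0, 0, 0); (1, 1, 0, 0, 0, 0, 1); (0, 0, 0, 2, 0, 0, 0))


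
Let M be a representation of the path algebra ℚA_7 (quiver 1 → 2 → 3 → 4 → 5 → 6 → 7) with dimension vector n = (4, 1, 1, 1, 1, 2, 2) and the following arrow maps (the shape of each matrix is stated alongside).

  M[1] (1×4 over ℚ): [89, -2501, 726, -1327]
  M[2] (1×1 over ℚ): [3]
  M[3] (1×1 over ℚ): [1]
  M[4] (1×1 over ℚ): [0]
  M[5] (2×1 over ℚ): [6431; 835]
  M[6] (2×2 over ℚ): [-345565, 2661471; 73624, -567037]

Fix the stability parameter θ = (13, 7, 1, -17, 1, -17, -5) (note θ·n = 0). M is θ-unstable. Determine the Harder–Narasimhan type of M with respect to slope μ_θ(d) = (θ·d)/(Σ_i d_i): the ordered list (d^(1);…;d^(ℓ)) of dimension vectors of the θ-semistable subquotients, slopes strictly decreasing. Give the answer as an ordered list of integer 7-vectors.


Interval decomposition of M: I[1,1]^3, I[1,4], I[5,7], I[6,7].
HN type (ℓ=5): μ^(1)=13; μ^(2)=1; μ^(3)=-5; μ^(4)=-8; μ^(5)=-17

((3, 0, 0, 0, 0, 0, 0); (1, 1, 1, 1, 0, 0, 0); (0, 0, 0, 0, 0, 0, 2); (0, 0, 0, 0, 1, 1, 0); (0, 0, 0, 0, 0, 1, 0))


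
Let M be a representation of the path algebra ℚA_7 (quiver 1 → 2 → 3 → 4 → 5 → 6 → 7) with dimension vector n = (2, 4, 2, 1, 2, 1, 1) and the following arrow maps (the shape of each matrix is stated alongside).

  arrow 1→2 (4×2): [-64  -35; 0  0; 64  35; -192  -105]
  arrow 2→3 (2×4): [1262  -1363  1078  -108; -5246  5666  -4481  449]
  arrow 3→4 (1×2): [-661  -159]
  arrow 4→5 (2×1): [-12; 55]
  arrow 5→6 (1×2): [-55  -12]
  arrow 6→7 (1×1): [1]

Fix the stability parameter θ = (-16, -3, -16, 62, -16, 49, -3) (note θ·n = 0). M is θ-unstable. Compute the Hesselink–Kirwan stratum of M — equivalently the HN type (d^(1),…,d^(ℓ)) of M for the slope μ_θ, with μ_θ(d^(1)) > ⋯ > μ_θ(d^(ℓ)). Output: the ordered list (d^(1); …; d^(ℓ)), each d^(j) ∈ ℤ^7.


Interval decomposition of M: I[1,1], I[1,5], I[2,2]^2, I[2,3], I[5,7].
HN type (ℓ=4): μ^(1)=23; μ^(2)=-3; μ^(3)=-19/2; μ^(4)=-16

((0, 0, 0, 1, 1, 1, 1); (0, 2, 0, 0, 0, 0, 0); (0, 2, 2, 0, 0, 0, 0); (2, 0, 0, 0, 1, 0, 0))


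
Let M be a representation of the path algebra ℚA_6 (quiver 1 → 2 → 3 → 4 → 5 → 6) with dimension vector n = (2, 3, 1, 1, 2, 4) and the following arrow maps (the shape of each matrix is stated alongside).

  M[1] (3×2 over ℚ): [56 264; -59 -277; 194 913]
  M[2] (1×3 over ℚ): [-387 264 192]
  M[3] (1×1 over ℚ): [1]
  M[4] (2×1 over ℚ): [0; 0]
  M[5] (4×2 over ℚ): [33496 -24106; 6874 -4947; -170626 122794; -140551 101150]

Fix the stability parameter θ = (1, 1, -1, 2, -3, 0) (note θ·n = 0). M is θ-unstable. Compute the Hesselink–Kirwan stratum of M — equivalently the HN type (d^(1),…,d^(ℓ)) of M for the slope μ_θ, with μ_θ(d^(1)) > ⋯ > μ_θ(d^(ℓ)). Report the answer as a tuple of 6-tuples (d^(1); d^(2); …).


Via rank(M_{q-1}∘⋯∘M_p): M ≅ I[1,2]^2, I[2,4], I[5,6]^2, I[6,6]^2.
μ_θ-semistable layers: μ^(1)=2; μ^(2)=1; μ^(3)=0; μ^(4)=-3

((0, 0, 0, 1, 0, 0); (2, 2, 0, 0, 0, 0); (0, 1, 1, 0, 0, 4); (0, 0, 0, 0, 2, 0))


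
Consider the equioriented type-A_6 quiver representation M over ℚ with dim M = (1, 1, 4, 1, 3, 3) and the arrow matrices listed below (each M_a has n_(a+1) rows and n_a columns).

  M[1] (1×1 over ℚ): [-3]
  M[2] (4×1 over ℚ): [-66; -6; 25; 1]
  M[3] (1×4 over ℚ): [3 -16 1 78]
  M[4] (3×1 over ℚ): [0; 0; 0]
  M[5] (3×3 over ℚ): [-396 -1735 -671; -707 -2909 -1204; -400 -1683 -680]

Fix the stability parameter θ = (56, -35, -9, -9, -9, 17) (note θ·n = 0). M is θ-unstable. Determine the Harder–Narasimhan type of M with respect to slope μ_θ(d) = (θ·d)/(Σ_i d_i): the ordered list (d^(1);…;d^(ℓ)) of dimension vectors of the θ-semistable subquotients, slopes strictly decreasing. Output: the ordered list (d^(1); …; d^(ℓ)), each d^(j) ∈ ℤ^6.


Interval decomposition of M: I[1,4], I[3,3]^3, I[5,6]^3.
HN type (ℓ=3): μ^(1)=17; μ^(2)=3/4; μ^(3)=-9

((0, 0, 0, 0, 0, 3); (1, 1, 1, 1, 0, 0); (0, 0, 3, 0, 3, 0))


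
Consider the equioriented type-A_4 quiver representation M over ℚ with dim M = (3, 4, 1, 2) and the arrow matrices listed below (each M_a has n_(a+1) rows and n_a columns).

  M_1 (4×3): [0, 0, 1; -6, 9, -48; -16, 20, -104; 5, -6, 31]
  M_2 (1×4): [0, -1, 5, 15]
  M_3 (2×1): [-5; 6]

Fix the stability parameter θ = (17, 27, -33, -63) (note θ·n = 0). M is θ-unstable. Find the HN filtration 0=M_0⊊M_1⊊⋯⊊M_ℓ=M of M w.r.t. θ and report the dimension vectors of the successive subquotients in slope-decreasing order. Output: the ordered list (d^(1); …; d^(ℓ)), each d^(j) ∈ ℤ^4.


Barcode: M ≅ I[1,2]^2, I[1,4], I[2,2], I[4,4]. HN layers by μ_θ (4 steps, strictly decreasing):
  μ^(1)=27; μ^(2)=17; μ^(3)=-13; μ^(4)=-63

((0, 3, 0, 0); (2, 0, 0, 0); (1, 1, 1, 1); (0, 0, 0, 1))


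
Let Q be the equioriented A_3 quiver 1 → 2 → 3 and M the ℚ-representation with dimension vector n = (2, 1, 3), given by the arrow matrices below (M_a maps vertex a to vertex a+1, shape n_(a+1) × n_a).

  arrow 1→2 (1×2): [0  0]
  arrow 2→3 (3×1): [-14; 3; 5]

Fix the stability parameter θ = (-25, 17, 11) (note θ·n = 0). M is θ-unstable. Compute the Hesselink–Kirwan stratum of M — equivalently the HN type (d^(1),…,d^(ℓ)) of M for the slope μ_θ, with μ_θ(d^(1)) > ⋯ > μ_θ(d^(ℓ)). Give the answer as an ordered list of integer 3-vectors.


Interval decomposition of M: I[1,1]^2, I[2,3], I[3,3]^2.
HN type (ℓ=3): μ^(1)=14; μ^(2)=11; μ^(3)=-25

((0, 1, 1); (0, 0, 2); (2, 0, 0))


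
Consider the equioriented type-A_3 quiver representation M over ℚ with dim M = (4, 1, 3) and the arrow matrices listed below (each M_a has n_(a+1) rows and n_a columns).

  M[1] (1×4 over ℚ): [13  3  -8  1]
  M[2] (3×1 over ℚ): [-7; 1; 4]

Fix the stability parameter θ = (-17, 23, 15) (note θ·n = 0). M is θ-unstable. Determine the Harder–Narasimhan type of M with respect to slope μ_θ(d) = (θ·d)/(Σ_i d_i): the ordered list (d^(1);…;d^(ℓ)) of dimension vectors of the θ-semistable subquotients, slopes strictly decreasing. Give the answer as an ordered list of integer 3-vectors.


Interval decomposition of M: I[1,1]^3, I[1,3], I[3,3]^2.
HN type (ℓ=3): μ^(1)=19; μ^(2)=15; μ^(3)=-17

((0, 1, 1); (0, 0, 2); (4, 0, 0))


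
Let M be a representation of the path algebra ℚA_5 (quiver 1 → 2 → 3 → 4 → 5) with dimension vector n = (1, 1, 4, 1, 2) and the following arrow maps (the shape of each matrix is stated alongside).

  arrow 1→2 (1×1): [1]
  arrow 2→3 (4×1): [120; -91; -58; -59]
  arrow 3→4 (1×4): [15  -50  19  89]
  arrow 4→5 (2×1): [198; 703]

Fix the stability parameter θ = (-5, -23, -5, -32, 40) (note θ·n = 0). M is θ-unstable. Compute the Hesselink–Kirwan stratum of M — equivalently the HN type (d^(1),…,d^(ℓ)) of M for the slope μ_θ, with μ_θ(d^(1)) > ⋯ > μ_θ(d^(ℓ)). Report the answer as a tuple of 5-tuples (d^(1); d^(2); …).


Interval decomposition of M: I[1,5], I[3,3]^3, I[5,5].
HN type (ℓ=3): μ^(1)=40; μ^(2)=-5; μ^(3)=-65/4

((0, 0, 0, 0, 2); (0, 0, 3, 0, 0); (1, 1, 1, 1, 0))


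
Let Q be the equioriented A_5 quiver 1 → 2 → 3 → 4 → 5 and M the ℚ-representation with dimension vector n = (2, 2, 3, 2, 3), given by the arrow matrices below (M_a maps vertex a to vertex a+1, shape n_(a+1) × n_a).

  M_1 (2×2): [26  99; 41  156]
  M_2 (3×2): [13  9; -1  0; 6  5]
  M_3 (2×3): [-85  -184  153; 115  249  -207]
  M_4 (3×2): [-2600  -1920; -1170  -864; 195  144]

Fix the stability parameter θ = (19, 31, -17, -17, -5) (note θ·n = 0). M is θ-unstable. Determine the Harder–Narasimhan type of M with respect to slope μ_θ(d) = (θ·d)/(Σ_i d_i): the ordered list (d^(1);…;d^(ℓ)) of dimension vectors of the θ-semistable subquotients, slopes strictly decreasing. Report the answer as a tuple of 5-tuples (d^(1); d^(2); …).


Via rank(M_{q-1}∘⋯∘M_p): M ≅ I[1,3], I[1,5], I[3,4], I[5,5]^2.
μ_θ-semistable layers: μ^(1)=11; μ^(2)=11/5; μ^(3)=-5; μ^(4)=-17

((1, 1, 1, 0, 0); (1, 1, 1, 1, 1); (0, 0, 0, 0, 2); (0, 0, 1, 1, 0))


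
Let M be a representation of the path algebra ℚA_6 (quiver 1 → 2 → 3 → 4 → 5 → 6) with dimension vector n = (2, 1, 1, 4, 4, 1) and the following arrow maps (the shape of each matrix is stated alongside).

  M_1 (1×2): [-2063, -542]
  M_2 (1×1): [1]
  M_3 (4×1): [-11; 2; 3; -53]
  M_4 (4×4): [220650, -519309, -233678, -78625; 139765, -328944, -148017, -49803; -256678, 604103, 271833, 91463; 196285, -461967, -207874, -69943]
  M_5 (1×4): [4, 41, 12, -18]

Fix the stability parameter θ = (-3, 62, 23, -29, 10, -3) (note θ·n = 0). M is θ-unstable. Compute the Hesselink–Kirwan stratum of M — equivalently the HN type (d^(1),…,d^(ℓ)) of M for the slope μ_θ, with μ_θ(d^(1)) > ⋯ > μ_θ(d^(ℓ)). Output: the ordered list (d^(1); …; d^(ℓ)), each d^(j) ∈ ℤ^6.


Barcode: M ≅ I[1,1], I[1,6], I[4,5]^3. HN layers by μ_θ (4 steps, strictly decreasing):
  μ^(1)=63/5; μ^(2)=10; μ^(3)=-3; μ^(4)=-29

((0, 1, 1, 1, 1, 1); (0, 0, 0, 0, 3, 0); (2, 0, 0, 0, 0, 0); (0, 0, 0, 3, 0, 0))


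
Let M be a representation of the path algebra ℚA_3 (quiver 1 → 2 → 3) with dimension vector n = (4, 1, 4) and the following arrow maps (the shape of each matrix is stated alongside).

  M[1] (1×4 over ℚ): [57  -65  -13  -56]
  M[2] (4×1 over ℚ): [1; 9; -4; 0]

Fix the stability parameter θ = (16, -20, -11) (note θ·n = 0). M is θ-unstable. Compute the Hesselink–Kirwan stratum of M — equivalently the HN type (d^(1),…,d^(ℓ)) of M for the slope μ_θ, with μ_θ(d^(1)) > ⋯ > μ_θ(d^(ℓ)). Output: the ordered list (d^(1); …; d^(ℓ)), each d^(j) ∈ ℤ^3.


Interval decomposition of M: I[1,1]^3, I[1,3], I[3,3]^3.
HN type (ℓ=3): μ^(1)=16; μ^(2)=-5; μ^(3)=-11

((3, 0, 0); (1, 1, 1); (0, 0, 3))


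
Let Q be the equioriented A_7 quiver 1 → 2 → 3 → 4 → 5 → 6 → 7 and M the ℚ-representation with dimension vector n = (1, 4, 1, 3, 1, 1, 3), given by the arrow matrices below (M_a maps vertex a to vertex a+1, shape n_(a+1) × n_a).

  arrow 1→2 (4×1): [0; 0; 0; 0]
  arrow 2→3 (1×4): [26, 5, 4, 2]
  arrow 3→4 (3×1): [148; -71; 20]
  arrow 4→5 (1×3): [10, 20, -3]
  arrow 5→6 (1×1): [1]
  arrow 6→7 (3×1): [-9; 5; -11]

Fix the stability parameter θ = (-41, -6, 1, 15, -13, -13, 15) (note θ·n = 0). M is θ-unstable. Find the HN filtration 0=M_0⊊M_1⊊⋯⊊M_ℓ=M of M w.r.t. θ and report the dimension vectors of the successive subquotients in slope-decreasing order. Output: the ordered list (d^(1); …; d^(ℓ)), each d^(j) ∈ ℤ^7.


Interval decomposition of M: I[1,1], I[2,2]^3, I[2,4], I[4,4], I[4,7], I[7,7]^2.
HN type (ℓ=5): μ^(1)=15; μ^(2)=1; μ^(3)=-11/3; μ^(4)=-6; μ^(5)=-41

((0, 0, 0, 2, 0, 0, 3); (0, 0, 1, 0, 0, 0, 0); (0, 0, 0, 1, 1, 1, 0); (0, 4, 0, 0, 0, 0, 0); (1, 0, 0, 0, 0, 0, 0))


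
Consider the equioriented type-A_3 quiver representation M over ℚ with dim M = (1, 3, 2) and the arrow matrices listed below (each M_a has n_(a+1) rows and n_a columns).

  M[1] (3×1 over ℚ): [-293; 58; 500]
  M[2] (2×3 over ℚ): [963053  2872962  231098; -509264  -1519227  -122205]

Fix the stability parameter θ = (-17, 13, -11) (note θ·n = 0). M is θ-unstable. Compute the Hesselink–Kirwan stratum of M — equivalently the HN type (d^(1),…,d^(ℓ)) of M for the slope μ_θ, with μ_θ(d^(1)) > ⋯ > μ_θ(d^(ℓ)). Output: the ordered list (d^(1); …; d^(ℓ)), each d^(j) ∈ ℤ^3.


Via rank(M_{q-1}∘⋯∘M_p): M ≅ I[1,3], I[2,2], I[2,3].
μ_θ-semistable layers: μ^(1)=13; μ^(2)=1; μ^(3)=-17

((0, 1, 0); (0, 2, 2); (1, 0, 0))


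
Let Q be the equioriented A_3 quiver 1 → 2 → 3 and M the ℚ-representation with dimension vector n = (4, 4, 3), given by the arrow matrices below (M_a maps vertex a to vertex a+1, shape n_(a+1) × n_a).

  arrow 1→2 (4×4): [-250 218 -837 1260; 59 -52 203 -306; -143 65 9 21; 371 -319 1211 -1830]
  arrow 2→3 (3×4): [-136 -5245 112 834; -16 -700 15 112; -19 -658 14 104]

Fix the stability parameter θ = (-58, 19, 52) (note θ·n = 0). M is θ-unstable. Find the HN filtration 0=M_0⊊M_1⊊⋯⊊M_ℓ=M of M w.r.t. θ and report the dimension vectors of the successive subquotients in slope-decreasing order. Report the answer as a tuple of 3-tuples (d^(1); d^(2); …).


Interval decomposition of M: I[1,2], I[1,3]^3.
HN type (ℓ=3): μ^(1)=52; μ^(2)=19; μ^(3)=-58

((0, 0, 3); (0, 4, 0); (4, 0, 0))


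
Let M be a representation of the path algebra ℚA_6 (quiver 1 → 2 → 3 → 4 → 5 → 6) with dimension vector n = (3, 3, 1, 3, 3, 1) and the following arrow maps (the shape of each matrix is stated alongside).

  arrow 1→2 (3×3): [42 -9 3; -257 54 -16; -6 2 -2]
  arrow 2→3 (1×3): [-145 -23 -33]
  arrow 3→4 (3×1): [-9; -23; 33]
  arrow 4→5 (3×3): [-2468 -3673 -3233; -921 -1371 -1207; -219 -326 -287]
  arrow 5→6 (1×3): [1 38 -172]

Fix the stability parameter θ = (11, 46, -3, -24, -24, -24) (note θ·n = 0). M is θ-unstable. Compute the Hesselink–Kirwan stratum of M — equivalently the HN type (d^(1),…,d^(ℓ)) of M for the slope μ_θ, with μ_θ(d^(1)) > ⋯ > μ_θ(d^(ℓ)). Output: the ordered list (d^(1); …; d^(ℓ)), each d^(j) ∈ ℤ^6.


Via rank(M_{q-1}∘⋯∘M_p): M ≅ I[1,1], I[1,2], I[1,6], I[2,2], I[4,5]^2.
μ_θ-semistable layers: μ^(1)=46; μ^(2)=11; μ^(3)=-3; μ^(4)=-24

((0, 2, 0, 0, 0, 0); (2, 0, 0, 0, 0, 0); (1, 1, 1, 1, 1, 1); (0, 0, 0, 2, 2, 0))


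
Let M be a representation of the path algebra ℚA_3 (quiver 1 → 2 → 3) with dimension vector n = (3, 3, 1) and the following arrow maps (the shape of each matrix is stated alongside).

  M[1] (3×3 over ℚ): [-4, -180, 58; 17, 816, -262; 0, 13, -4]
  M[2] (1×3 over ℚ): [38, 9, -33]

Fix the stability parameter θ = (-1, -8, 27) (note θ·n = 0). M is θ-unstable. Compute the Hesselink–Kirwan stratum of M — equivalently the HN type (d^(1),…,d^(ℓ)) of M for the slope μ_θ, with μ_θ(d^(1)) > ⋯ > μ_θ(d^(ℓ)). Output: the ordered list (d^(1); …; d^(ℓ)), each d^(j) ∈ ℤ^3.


Interval decomposition of M: I[1,2]^2, I[1,3].
HN type (ℓ=2): μ^(1)=27; μ^(2)=-9/2

((0, 0, 1); (3, 3, 0))


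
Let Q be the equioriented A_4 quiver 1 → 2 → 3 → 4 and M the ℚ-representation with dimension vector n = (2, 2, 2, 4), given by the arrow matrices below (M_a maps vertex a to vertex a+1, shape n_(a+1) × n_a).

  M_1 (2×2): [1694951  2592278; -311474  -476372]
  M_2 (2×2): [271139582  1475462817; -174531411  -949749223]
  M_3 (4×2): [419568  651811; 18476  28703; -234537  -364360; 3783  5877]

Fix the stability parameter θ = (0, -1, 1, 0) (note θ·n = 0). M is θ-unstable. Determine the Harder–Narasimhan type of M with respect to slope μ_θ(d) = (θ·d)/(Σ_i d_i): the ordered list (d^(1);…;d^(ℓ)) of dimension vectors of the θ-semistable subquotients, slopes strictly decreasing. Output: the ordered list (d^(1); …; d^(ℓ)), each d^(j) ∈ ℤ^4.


Barcode: M ≅ I[1,1], I[1,4], I[2,4], I[4,4]^2. HN layers by μ_θ (4 steps, strictly decreasing):
  μ^(1)=1/2; μ^(2)=0; μ^(3)=-1/2; μ^(4)=-1

((0, 0, 2, 2); (1, 0, 0, 2); (1, 1, 0, 0); (0, 1, 0, 0))


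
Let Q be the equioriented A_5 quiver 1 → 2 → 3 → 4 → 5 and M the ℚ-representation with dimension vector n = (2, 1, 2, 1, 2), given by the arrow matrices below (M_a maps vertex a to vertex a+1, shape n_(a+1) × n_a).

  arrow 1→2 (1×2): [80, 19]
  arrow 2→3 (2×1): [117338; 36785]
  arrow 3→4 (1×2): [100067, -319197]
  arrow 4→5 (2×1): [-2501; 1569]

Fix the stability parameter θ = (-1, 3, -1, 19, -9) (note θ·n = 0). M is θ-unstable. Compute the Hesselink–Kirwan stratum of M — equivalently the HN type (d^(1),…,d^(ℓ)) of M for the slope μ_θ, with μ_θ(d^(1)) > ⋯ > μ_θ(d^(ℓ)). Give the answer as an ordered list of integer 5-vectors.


Via rank(M_{q-1}∘⋯∘M_p): M ≅ I[1,1], I[1,5], I[3,3], I[5,5].
μ_θ-semistable layers: μ^(1)=5; μ^(2)=1; μ^(3)=-1; μ^(4)=-9

((0, 0, 0, 1, 1); (0, 1, 1, 0, 0); (2, 0, 1, 0, 0); (0, 0, 0, 0, 1))


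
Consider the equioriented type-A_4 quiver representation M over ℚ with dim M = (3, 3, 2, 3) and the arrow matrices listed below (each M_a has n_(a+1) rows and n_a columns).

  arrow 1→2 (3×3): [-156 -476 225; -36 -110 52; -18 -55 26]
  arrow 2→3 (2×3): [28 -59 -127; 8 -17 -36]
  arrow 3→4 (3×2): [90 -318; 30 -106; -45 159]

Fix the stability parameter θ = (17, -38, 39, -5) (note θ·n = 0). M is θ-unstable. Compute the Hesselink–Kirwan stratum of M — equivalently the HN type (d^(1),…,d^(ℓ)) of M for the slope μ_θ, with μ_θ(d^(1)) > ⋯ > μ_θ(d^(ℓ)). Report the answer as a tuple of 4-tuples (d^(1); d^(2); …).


Barcode: M ≅ I[1,1], I[1,2], I[1,4], I[2,3], I[4,4]^2. HN layers by μ_θ (5 steps, strictly decreasing):
  μ^(1)=39; μ^(2)=17; μ^(3)=-5; μ^(4)=-21/2; μ^(5)=-38

((0, 0, 1, 0); (1, 0, 1, 1); (0, 0, 0, 2); (2, 2, 0, 0); (0, 1, 0, 0))


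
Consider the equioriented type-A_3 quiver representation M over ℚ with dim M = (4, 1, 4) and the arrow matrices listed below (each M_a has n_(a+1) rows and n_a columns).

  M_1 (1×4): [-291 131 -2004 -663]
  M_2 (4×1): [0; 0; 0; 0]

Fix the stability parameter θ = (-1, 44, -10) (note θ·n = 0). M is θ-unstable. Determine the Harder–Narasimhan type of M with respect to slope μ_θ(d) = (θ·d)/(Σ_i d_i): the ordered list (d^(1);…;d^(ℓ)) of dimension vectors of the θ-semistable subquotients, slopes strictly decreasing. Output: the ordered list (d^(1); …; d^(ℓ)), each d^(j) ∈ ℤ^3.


Barcode: M ≅ I[1,1]^3, I[1,2], I[3,3]^4. HN layers by μ_θ (3 steps, strictly decreasing):
  μ^(1)=44; μ^(2)=-1; μ^(3)=-10

((0, 1, 0); (4, 0, 0); (0, 0, 4))


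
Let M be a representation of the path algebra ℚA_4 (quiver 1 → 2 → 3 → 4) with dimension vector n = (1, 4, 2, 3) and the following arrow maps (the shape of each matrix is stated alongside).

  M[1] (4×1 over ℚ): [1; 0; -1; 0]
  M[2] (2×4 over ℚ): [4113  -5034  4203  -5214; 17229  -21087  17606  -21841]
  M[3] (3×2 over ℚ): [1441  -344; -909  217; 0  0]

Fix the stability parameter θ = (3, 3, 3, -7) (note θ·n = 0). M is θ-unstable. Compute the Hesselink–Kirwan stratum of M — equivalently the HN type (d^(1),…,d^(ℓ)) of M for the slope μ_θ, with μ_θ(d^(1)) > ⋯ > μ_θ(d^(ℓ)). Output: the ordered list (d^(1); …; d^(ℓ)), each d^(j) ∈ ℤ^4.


Barcode: M ≅ I[1,4], I[2,2]^2, I[2,4], I[4,4]. HN layers by μ_θ (4 steps, strictly decreasing):
  μ^(1)=3; μ^(2)=1/2; μ^(3)=-1/3; μ^(4)=-7

((0, 2, 0, 0); (1, 1, 1, 1); (0, 1, 1, 1); (0, 0, 0, 1))


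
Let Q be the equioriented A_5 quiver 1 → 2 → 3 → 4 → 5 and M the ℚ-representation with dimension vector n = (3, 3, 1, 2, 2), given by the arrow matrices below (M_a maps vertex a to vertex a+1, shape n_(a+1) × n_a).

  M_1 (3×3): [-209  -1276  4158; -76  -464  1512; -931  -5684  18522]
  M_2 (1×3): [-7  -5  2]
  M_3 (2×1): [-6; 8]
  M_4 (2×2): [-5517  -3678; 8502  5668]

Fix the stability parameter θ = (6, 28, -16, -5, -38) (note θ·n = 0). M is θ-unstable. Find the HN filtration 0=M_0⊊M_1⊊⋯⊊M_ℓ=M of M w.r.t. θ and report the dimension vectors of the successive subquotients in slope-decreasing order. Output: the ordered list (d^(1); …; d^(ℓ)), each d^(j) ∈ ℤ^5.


Barcode: M ≅ I[1,1]^2, I[1,5], I[2,2]^2, I[4,4], I[5,5]. HN layers by μ_θ (4 steps, strictly decreasing):
  μ^(1)=28; μ^(2)=6; μ^(3)=-5; μ^(4)=-38

((0, 2, 0, 0, 0); (2, 0, 0, 0, 0); (1, 1, 1, 2, 1); (0, 0, 0, 0, 1))
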